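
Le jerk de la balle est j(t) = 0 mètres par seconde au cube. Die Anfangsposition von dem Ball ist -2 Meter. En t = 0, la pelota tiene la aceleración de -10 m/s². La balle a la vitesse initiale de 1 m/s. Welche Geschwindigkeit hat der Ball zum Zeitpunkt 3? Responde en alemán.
Wir müssen die Stammfunktion unserer Gleichung für den Ruck j(t) = 0 2-mal finden. Mit ∫j(t)dt und Anwendung von a(0) = -10, finden wir a(t) = -10. Mit ∫a(t)dt und Anwendung von v(0) = 1, finden wir v(t) = 1 - 10·t. Wir haben die Geschwindigkeit v(t) = 1 - 10·t. Durch Einsetzen von t = 3: v(3) = -29.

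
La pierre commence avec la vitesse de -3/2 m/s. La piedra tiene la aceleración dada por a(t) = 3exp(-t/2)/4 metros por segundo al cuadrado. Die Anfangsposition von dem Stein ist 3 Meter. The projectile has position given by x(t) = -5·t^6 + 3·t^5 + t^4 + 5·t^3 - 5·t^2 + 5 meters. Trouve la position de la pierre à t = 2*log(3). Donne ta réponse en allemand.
Wir müssen die Stammfunktion unserer Gleichung für die Beschleunigung a(t) = 3·exp(-t/2)/4 2-mal finden. Durch Integration von der Beschleunigung und Verwendung der Anfangsbedingung v(0) = -3/2, erhalten wir v(t) = -3·exp(-t/2)/2. Durch Integration von der Geschwindigkeit und Verwendung der Anfangsbedingung x(0) = 3, erhalten wir x(t) = 3·exp(-t/2). Aus der Gleichung für die Position x(t) = 3·exp(-t/2), setzen wir t = 2*log(3) ein und erhalten x = 1.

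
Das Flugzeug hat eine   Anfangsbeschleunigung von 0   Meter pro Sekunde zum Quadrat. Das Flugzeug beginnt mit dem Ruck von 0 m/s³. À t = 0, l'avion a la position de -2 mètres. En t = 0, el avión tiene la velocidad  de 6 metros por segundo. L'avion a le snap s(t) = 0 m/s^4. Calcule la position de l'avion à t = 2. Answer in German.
Wir müssen unsere Gleichung für den Snap s(t) = 0 4-mal integrieren. Die Stammfunktion von dem Snap, mit j(0) = 0, ergibt den Ruck: j(t) = 0. Die Stammfunktion von dem Ruck ist die Beschleunigung. Mit a(0) = 0 erhalten wir a(t) = 0. Die Stammfunktion von der Beschleunigung, mit v(0) = 6, ergibt die Geschwindigkeit: v(t) = 6. Die Stammfunktion von der Geschwindigkeit, mit x(0) = -2, ergibt die Position: x(t) = 6·t - 2. Mit x(t) = 6·t - 2 und Einsetzen von t = 2, finden wir x = 10.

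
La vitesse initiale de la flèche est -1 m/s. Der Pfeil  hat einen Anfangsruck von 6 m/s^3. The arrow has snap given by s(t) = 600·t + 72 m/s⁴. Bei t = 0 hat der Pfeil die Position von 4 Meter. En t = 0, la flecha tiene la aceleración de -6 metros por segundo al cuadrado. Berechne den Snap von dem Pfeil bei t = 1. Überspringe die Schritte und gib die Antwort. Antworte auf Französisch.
Le snap à t = 1 est s = 672.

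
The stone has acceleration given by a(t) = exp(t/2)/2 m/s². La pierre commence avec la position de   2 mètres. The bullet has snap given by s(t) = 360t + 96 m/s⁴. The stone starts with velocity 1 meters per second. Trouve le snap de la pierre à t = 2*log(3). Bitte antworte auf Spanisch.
Partiendo de la aceleración a(t) = exp(t/2)/2, tomamos 2 derivadas. Tomando d/dt de a(t), encontramos j(t) = exp(t/2)/4. Tomando d/dt de j(t), encontramos s(t) = exp(t/2)/8. Tenemos el snap s(t) = exp(t/2)/8. Sustituyendo t = 2*log(3): s(2*log(3)) = 3/8.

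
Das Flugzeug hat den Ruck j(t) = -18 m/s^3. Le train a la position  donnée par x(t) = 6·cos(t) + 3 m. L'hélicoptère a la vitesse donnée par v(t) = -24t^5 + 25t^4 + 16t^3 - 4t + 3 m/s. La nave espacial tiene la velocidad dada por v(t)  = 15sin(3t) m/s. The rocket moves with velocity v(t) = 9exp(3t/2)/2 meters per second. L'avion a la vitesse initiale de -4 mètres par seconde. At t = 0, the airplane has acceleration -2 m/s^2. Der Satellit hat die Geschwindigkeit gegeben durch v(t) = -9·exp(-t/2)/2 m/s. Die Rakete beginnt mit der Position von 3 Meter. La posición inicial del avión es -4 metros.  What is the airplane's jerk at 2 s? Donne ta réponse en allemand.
Aus der Gleichung für den Ruck j(t) = -18, setzen wir t = 2 ein und erhalten j = -18.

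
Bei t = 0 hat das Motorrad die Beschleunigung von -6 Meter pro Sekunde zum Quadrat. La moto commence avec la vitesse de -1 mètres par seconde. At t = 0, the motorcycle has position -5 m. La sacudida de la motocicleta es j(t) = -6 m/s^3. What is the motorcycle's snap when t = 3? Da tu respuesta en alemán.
Ausgehend von dem Ruck j(t) = -6, nehmen wir 1 Ableitung. Durch Ableiten von dem Ruck erhalten wir den Snap: s(t) = 0. Mit s(t) = 0 und Einsetzen von t = 3, finden wir s = 0.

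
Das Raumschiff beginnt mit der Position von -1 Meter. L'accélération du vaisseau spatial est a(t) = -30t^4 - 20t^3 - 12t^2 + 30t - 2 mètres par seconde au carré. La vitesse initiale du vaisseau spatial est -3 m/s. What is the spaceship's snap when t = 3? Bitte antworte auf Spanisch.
Debemos derivar nuestra ecuación de la aceleración a(t) = -30·t^4 - 20·t^3 - 12·t^2 + 30·t - 2 2 veces. La derivada de la aceleración da la sacudida: j(t) = -120·t^3 - 60·t^2 - 24·t + 30. Derivando la sacudida, obtenemos el snap: s(t) = -360·t^2 - 120·t - 24. Usando s(t) = -360·t^2 - 120·t - 24 y sustituyendo t = 3, encontramos s = -3624.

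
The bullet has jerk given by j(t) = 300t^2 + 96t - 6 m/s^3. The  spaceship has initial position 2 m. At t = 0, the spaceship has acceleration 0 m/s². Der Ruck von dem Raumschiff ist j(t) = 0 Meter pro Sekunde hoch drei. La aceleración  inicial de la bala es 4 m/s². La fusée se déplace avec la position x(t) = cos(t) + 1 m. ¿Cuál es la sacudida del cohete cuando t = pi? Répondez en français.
Nous devons dériver notre équation de la position x(t) = cos(t) + 1 3 fois. En dérivant la position, nous obtenons la vitesse: v(t) = -sin(t). En prenant d/dt de v(t), nous trouvons a(t) = -cos(t). La dérivée de l'accélération donne le jerk: j(t) = sin(t). Nous avons le jerk j(t) = sin(t). En substituant t = pi: j(pi) = 0.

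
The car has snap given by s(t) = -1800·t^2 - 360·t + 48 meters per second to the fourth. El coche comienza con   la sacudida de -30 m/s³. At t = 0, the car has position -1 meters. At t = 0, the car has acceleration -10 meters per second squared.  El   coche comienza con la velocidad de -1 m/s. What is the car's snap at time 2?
From the given snap equation s(t) = -1800·t^2 - 360·t + 48, we substitute t = 2 to get s = -7872.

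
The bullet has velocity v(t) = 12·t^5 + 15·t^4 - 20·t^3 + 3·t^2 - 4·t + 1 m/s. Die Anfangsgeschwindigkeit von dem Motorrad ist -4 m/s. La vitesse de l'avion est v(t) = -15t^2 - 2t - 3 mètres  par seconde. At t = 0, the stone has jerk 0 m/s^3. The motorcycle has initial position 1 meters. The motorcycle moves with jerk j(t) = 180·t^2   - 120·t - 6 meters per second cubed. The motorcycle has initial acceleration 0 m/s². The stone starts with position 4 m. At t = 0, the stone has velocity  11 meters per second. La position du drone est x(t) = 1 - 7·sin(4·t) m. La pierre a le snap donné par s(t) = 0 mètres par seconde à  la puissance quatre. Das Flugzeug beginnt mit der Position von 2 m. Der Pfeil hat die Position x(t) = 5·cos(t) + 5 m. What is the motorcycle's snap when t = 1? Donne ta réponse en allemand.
Um dies zu lösen, müssen wir 1 Ableitung unserer Gleichung für den Ruck j(t) = 180·t^2 - 120·t - 6 nehmen. Durch Ableiten von dem Ruck erhalten wir den Snap: s(t) = 360·t - 120. Aus der Gleichung für den Snap s(t) = 360·t - 120, setzen wir t = 1 ein und erhalten s = 240.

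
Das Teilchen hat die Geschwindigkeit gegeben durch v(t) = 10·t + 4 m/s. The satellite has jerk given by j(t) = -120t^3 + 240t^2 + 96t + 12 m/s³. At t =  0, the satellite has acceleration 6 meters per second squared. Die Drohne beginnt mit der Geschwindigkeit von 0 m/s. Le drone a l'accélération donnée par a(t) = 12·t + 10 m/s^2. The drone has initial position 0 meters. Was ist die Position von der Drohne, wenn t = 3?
Um dies zu lösen, müssen wir 2 Stammfunktionen unserer Gleichung für die Beschleunigung a(t) = 12·t + 10 finden. Mit ∫a(t)dt und Anwendung von v(0) = 0, finden wir v(t) = 2·t·(3·t + 5). Mit ∫v(t)dt und Anwendung von x(0) = 0, finden wir x(t) = 2·t^3 + 5·t^2. Wir haben die Position x(t) = 2·t^3 + 5·t^2. Durch Einsetzen von t = 3: x(3) = 99.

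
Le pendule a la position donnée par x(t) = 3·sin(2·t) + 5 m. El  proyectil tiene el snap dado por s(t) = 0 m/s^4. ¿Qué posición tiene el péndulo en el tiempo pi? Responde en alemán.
Wir haben die Position x(t) = 3·sin(2·t) + 5. Durch Einsetzen von t = pi: x(pi) = 5.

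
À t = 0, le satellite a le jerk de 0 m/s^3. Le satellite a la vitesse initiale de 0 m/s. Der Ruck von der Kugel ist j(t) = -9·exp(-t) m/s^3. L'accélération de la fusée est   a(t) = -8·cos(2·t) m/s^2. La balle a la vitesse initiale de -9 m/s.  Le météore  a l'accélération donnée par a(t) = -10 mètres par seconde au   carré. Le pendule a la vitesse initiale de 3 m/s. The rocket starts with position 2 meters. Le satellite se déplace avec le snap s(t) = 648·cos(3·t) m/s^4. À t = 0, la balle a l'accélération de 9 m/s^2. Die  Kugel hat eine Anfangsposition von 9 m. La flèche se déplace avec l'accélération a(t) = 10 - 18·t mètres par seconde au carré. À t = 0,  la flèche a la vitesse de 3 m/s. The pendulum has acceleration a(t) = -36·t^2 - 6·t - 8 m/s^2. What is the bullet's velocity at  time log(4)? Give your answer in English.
We must find the antiderivative of our jerk equation j(t) = -9·exp(-t) 2 times. Finding the integral of j(t) and using a(0) = 9: a(t) = 9·exp(-t). Finding the integral of a(t) and using v(0) = -9: v(t) = -9·exp(-t). From the given velocity equation v(t) = -9·exp(-t), we substitute t = log(4) to get v = -9/4.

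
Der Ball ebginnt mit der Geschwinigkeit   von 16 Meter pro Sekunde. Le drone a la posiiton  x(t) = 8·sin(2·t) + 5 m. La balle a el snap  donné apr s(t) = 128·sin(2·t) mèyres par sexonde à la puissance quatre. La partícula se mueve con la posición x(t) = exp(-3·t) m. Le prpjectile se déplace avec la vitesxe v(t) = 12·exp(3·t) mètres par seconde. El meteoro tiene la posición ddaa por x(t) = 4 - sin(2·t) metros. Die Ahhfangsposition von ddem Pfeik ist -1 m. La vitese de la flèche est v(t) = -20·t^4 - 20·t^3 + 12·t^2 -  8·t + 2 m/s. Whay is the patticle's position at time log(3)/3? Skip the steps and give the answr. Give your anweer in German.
Bei t = log(3)/3, x = 1/3.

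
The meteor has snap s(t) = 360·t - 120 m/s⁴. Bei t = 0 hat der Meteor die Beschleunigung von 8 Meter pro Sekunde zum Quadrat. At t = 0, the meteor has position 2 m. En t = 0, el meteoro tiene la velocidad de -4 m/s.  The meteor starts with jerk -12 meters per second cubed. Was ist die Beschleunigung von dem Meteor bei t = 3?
Wir müssen das Integral unserer Gleichung für den Snap s(t) = 360·t - 120 2-mal finden. Mit ∫s(t)dt und Anwendung von j(0) = -12, finden wir j(t) = 180·t^2 - 120·t - 12. Mit ∫j(t)dt und Anwendung von a(0) = 8, finden wir a(t) = 60·t^3 - 60·t^2 - 12·t + 8. Wir haben die Beschleunigung a(t) = 60·t^3 - 60·t^2 - 12·t + 8. Durch Einsetzen von t = 3: a(3) = 1052.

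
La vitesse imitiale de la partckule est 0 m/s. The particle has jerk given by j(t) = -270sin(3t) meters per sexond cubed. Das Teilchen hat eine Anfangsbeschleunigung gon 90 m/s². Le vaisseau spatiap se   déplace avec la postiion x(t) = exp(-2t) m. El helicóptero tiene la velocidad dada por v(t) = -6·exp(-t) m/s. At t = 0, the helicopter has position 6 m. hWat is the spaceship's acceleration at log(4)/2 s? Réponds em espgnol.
Debemos derivar nuestra ecuación de la posición x(t) = exp(-2·t) 2 veces. La derivada de la posición da la velocidad: v(t) = -2·exp(-2·t). Derivando la velocidad, obtenemos la aceleración: a(t) = 4·exp(-2·t). De la ecuación de la aceleración a(t) = 4·exp(-2·t), sustituimos t = log(4)/2 para obtener a = 1.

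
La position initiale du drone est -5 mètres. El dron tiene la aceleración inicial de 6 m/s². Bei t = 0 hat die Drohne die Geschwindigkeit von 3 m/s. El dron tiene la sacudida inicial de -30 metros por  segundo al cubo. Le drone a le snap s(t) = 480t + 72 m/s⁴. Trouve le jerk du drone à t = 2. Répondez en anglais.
We need to integrate our snap equation s(t) = 480·t + 72 1 time. Integrating snap and using the initial condition j(0) = -30, we get j(t) = 240·t^2 + 72·t - 30. From the given jerk equation j(t) = 240·t^2 + 72·t - 30, we substitute t = 2 to get j = 1074.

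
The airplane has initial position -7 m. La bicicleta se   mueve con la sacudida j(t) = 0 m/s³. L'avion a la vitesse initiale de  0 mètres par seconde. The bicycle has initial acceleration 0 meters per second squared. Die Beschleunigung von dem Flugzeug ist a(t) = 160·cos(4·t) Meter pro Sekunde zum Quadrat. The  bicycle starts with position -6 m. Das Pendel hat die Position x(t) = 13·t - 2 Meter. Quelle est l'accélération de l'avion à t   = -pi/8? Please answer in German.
Wir haben die Beschleunigung a(t) = 160·cos(4·t). Durch Einsetzen von t = -pi/8: a(-pi/8) = 0.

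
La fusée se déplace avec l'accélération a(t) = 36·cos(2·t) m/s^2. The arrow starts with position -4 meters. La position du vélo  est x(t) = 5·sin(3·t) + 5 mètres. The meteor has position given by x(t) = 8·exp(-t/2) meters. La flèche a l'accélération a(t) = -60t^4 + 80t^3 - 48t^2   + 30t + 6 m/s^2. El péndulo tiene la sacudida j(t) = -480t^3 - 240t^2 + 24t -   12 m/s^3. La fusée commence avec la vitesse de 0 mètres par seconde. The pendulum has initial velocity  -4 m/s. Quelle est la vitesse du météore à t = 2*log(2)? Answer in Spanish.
Partiendo de la posición x(t) = 8·exp(-t/2), tomamos 1 derivada. La derivada de la posición da la velocidad: v(t) = -4·exp(-t/2). De la ecuación de la velocidad v(t) = -4·exp(-t/2), sustituimos t = 2*log(2) para obtener v = -2.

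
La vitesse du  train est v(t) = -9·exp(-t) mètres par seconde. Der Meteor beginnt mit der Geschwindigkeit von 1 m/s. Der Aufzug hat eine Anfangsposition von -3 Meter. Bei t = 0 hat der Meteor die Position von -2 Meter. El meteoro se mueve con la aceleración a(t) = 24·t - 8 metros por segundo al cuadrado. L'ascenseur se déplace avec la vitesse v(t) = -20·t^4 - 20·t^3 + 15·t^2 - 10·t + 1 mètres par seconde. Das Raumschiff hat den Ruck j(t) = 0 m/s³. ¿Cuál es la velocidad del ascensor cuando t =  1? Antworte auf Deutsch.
Wir haben die Geschwindigkeit v(t) = -20·t^4 - 20·t^3 + 15·t^2 - 10·t + 1. Durch Einsetzen von t = 1: v(1) = -34.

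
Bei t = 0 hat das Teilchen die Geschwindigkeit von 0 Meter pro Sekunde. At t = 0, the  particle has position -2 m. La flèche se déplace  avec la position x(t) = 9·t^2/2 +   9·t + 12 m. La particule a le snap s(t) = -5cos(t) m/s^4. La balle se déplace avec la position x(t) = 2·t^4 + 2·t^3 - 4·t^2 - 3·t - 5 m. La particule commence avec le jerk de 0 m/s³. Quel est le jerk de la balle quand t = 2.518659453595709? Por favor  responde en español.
Partiendo de la posición x(t) = 2·t^4 + 2·t^3 - 4·t^2 - 3·t - 5, tomamos 3 derivadas. Tomando d/dt de x(t), encontramos v(t) = 8·t^3 + 6·t^2 - 8·t - 3. Tomando d/dt de v(t), encontramos a(t) = 24·t^2 + 12·t - 8. Derivando la aceleración, obtenemos la sacudida: j(t) = 48·t + 12. Usando j(t) = 48·t + 12 y sustituyendo t = 2.518659453595709, encontramos j = 132.895653772594.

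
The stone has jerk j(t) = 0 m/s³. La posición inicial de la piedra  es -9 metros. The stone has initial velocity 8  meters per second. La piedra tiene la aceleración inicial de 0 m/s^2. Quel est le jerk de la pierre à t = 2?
Nous avons le jerk j(t) = 0. En substituant t = 2: j(2) = 0.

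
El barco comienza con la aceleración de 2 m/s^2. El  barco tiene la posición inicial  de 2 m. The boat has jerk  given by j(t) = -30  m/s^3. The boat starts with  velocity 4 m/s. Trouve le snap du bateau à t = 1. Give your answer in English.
To solve this, we need to take 1 derivative of our jerk equation j(t) = -30. Differentiating jerk, we get snap: s(t) = 0. Using s(t) = 0 and substituting t = 1, we find s = 0.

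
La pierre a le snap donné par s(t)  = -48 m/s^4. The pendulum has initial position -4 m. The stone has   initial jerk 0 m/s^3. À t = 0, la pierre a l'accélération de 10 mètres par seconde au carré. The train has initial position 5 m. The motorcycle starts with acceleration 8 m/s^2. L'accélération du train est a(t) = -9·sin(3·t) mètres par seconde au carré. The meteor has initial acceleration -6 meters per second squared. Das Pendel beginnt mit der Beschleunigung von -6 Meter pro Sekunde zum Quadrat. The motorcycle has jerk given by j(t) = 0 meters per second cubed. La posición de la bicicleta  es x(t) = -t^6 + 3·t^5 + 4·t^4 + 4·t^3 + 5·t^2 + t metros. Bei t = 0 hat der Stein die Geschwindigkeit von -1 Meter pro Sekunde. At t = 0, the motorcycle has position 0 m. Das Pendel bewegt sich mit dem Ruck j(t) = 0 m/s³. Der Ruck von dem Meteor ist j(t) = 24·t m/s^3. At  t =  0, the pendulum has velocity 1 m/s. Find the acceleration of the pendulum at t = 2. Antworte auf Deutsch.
Um dies zu lösen, müssen wir 1 Integral unserer Gleichung für den Ruck j(t) = 0 finden. Das Integral von dem Ruck, mit a(0) = -6, ergibt die Beschleunigung: a(t) = -6. Wir haben die Beschleunigung a(t) = -6. Durch Einsetzen von t = 2: a(2) = -6.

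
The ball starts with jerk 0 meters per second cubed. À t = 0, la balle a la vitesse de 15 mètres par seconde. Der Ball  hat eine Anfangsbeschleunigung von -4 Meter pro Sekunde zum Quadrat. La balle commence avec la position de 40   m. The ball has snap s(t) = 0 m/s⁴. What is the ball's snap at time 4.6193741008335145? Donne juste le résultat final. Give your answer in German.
Die Antwort ist 0.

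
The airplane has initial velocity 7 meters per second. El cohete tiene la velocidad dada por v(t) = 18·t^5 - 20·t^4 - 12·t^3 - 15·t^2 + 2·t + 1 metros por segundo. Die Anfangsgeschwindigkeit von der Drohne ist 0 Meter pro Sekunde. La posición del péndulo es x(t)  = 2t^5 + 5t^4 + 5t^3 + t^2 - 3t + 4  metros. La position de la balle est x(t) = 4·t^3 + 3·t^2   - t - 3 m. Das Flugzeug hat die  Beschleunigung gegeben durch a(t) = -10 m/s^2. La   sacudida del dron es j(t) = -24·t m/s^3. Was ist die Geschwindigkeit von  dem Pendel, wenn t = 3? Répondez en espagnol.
Para resolver esto, necesitamos tomar 1 derivada de nuestra ecuación de la posición x(t) = 2·t^5 + 5·t^4 + 5·t^3 + t^2 - 3·t + 4. Derivando la posición, obtenemos la velocidad: v(t) = 10·t^4 + 20·t^3 + 15·t^2 + 2·t - 3. Usando v(t) = 10·t^4 + 20·t^3 + 15·t^2 + 2·t - 3 y sustituyendo t = 3, encontramos v = 1488.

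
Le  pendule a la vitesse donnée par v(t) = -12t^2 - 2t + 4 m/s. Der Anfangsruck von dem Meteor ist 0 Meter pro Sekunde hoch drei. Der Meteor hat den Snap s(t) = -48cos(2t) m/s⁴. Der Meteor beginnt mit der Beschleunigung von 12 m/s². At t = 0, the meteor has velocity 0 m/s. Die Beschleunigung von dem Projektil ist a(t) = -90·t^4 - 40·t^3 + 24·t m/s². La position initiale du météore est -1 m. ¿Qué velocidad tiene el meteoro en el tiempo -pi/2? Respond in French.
Nous devons intégrer notre équation du snap s(t) = -48·cos(2·t) 3 fois. L'intégrale du snap, avec j(0) = 0, donne le jerk: j(t) = -24·sin(2·t). La primitive du jerk est l'accélération. En utilisant a(0) = 12, nous obtenons a(t) = 12·cos(2·t). La primitive de l'accélération est la vitesse. En utilisant v(0) = 0, nous obtenons v(t) = 6·sin(2·t). En utilisant v(t) = 6·sin(2·t) et en substituant t = -pi/2, nous trouvons v = 0.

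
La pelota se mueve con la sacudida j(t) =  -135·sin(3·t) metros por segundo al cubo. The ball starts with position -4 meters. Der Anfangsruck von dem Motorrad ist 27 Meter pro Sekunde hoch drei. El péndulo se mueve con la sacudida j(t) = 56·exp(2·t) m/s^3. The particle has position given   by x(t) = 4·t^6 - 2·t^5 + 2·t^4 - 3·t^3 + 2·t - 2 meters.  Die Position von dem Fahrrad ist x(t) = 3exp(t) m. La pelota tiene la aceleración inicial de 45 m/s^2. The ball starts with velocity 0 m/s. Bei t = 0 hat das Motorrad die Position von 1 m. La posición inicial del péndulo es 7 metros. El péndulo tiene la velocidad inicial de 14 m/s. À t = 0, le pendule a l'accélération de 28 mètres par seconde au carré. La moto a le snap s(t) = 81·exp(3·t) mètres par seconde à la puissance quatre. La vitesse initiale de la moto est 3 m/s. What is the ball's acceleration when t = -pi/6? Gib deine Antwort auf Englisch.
We need to integrate our jerk equation j(t) = -135·sin(3·t) 1 time. Taking ∫j(t)dt and applying a(0) = 45, we find a(t) = 45·cos(3·t). We have acceleration a(t) = 45·cos(3·t). Substituting t = -pi/6: a(-pi/6) = 0.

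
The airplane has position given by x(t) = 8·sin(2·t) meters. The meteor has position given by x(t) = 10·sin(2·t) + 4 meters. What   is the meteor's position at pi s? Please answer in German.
Wir haben die Position x(t) = 10·sin(2·t) + 4. Durch Einsetzen von t = pi: x(pi) = 4.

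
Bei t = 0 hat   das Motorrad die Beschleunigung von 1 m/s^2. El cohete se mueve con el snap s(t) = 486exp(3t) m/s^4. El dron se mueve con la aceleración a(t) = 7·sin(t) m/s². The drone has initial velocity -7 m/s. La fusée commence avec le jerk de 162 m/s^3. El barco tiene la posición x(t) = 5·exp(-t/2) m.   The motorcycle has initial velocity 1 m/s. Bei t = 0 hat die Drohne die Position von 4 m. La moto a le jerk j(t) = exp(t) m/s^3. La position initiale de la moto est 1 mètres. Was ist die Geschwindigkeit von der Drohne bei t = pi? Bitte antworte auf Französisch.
Pour résoudre ceci, nous devons prendre 1 intégrale de notre équation de l'accélération a(t) = 7·sin(t). L'intégrale de l'accélération, avec v(0) = -7, donne la vitesse: v(t) = -7·cos(t). De l'équation de la vitesse v(t) = -7·cos(t), nous substituons t = pi pour obtenir v = 7.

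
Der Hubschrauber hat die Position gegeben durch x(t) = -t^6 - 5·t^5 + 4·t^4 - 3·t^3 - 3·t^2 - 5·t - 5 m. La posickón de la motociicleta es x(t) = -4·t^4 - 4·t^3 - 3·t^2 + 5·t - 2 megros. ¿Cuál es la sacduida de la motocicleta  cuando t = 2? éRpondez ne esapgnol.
Partiendo de la posición x(t) = -4·t^4 - 4·t^3 - 3·t^2 + 5·t - 2, tomamos 3 derivadas. Derivando la posición, obtenemos la velocidad: v(t) = -16·t^3 - 12·t^2 - 6·t + 5. Derivando la velocidad, obtenemos la aceleración: a(t) = -48·t^2 - 24·t - 6. La derivada de la aceleración da la sacudida: j(t) = -96·t - 24. De la ecuación de la sacudida j(t) = -96·t - 24, sustituimos t = 2 para obtener j = -216.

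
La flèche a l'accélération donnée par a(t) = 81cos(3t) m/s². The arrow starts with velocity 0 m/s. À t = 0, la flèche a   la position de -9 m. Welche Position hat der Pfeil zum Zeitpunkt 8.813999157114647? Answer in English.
To find the answer, we compute 2 integrals of a(t) = 81·cos(3·t). Integrating acceleration and using the initial condition v(0) = 0, we get v(t) = 27·sin(3·t). The integral of velocity is position. Using x(0) = -9, we get x(t) = -9·cos(3·t). Using x(t) = -9·cos(3·t) and substituting t = 8.813999157114647, we find x = -2.32711711498008.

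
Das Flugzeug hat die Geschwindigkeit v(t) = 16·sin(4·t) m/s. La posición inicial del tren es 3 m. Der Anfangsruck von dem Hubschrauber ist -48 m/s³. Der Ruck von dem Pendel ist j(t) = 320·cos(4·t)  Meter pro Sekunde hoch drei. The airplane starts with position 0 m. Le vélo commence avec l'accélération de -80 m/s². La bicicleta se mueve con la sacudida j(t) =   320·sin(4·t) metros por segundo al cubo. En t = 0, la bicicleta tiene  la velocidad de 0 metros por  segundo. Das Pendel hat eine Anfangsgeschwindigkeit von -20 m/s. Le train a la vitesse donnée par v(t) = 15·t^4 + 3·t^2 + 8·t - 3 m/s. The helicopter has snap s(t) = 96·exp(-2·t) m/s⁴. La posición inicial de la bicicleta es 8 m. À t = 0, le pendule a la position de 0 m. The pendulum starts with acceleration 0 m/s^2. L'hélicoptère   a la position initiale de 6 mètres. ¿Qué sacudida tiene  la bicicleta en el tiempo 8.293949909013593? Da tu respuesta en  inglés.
We have jerk j(t) = 320·sin(4·t). Substituting t = 8.293949909013593: j(8.293949909013593) = 314.297016368285.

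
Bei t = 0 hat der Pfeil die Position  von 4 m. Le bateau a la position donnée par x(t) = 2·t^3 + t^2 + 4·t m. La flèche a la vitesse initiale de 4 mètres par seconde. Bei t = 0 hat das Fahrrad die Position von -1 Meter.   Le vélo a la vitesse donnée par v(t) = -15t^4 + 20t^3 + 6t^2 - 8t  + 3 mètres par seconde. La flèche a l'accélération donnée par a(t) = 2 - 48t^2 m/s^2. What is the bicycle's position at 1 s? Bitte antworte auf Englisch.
To solve this, we need to take 1 antiderivative of our velocity equation v(t) = -15·t^4 + 20·t^3 + 6·t^2 - 8·t + 3. Taking ∫v(t)dt and applying x(0) = -1, we find x(t) = -3·t^5 + 5·t^4 + 2·t^3 - 4·t^2 + 3·t - 1. From the given position equation x(t) = -3·t^5 + 5·t^4 + 2·t^3 - 4·t^2 + 3·t - 1, we substitute t = 1 to get x = 2.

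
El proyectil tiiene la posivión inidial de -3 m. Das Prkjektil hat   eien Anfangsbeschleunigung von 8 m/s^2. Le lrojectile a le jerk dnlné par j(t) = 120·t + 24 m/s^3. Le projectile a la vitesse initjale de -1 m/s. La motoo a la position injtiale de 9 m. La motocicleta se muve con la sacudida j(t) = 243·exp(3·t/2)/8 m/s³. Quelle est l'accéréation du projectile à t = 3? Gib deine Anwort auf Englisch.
We need to integrate our jerk equation j(t) = 120·t + 24 1 time. The integral of jerk is acceleration. Using a(0) = 8, we get a(t) = 60·t^2 + 24·t + 8. We have acceleration a(t) = 60·t^2 + 24·t + 8. Substituting t = 3: a(3) = 620.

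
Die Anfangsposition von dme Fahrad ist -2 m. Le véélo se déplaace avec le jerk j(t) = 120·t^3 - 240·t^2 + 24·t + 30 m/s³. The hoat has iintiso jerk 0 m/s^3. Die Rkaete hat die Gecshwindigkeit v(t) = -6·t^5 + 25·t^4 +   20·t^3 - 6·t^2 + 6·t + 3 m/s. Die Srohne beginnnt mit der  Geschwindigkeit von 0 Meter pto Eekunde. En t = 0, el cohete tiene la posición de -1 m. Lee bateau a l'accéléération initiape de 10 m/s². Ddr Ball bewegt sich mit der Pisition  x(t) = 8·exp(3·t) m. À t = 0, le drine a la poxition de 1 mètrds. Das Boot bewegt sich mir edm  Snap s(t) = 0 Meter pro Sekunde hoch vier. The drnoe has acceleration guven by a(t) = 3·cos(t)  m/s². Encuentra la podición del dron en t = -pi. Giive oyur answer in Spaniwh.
Debemos encontrar la antiderivada de nuestra ecuación de la aceleración a(t) = 3·cos(t) 2 veces. Tomando ∫a(t)dt y aplicando v(0) = 0, encontramos v(t) = 3·sin(t). Tomando ∫v(t)dt y aplicando x(0) = 1, encontramos x(t) = 4 - 3·cos(t). De la ecuación de la posición x(t) = 4 - 3·cos(t), sustituimos t = -pi para obtener x = 7.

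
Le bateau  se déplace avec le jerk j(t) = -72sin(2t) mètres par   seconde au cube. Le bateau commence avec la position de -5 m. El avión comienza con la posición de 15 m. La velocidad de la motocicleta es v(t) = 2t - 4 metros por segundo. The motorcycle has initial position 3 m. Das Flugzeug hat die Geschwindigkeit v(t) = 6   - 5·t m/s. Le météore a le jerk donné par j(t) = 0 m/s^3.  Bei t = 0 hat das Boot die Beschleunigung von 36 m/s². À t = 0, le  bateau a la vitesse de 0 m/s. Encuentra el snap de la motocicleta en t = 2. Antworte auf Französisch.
Pour résoudre ceci, nous devons prendre 3 dérivées de notre équation de la vitesse v(t) = 2·t - 4. En prenant d/dt de v(t), nous trouvons a(t) = 2. En prenant d/dt de a(t), nous trouvons j(t) = 0. En prenant d/dt de j(t), nous trouvons s(t) = 0. De l'équation du snap s(t) = 0, nous substituons t = 2 pour obtenir s = 0.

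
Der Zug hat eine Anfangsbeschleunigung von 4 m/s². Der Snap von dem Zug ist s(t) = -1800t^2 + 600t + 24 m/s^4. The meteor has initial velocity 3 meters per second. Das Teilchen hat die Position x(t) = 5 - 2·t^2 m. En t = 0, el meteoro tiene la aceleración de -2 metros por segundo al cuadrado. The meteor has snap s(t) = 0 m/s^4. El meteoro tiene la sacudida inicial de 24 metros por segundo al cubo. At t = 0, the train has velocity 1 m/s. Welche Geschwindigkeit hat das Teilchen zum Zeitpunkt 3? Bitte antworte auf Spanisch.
Para resolver esto, necesitamos tomar 1 derivada de nuestra ecuación de la posición x(t) = 5 - 2·t^2. Tomando d/dt de x(t), encontramos v(t) = -4·t. Usando v(t) = -4·t y sustituyendo t = 3, encontramos v = -12.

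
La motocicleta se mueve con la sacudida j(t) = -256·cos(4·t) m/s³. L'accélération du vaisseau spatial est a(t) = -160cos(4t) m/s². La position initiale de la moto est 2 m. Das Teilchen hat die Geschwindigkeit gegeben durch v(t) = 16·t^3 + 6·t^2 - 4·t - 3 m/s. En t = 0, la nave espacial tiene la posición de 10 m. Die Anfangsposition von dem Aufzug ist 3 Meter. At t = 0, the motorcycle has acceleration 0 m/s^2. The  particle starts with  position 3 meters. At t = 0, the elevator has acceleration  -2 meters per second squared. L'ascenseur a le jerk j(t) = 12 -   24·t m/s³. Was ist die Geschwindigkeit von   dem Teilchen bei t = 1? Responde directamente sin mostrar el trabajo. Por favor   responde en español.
v(1) = 15.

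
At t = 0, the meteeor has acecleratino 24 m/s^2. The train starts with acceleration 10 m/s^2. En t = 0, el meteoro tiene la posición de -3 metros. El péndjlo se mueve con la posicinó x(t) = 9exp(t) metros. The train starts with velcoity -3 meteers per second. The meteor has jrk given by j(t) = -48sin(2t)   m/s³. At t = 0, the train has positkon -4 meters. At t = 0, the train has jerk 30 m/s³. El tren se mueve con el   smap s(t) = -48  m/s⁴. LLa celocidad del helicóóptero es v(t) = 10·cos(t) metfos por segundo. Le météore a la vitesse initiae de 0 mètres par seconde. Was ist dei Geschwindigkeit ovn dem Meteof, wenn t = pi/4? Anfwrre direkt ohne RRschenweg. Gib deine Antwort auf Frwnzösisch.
v(pi/4) = 12.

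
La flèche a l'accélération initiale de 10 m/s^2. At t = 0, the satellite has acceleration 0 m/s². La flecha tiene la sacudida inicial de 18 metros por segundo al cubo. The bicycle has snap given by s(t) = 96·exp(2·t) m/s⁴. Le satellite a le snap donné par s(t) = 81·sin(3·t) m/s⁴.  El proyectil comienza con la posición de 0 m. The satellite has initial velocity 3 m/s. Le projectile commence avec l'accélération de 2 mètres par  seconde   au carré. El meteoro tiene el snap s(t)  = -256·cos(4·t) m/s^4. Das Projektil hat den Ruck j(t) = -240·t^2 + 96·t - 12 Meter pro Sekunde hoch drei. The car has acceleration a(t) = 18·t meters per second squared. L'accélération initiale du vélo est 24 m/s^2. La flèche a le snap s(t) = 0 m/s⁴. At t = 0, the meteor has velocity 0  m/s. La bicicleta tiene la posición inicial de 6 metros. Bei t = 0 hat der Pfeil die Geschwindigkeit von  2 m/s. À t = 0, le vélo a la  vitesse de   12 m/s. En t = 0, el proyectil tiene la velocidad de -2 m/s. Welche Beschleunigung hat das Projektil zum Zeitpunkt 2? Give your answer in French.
Pour résoudre ceci, nous devons prendre 1 primitive de notre équation du jerk j(t) = -240·t^2 + 96·t - 12. L'intégrale du jerk, avec a(0) = 2, donne l'accélération: a(t) = -80·t^3 + 48·t^2 - 12·t + 2. En utilisant a(t) = -80·t^3 + 48·t^2 - 12·t + 2 et en substituant t = 2, nous trouvons a = -470.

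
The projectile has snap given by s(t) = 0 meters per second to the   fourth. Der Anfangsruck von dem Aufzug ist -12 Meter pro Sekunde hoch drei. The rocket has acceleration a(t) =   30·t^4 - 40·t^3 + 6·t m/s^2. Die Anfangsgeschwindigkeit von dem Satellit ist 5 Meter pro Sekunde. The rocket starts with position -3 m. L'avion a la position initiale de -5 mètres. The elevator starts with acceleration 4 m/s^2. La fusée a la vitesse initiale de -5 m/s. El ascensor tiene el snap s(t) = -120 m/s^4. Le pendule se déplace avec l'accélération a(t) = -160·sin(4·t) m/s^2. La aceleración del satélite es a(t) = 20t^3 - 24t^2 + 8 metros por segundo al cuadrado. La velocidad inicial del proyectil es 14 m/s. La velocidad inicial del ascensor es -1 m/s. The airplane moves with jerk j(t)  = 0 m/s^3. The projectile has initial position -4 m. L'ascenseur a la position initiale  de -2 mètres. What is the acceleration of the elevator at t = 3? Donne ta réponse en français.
En partant du snap s(t) = -120, nous prenons 2 primitives. La primitive du snap est le jerk. En utilisant j(0) = -12, nous obtenons j(t) = -120·t - 12. En prenant ∫j(t)dt et en appliquant a(0) = 4, nous trouvons a(t) = -60·t^2 - 12·t + 4. Nous avons l'accélération a(t) = -60·t^2 - 12·t + 4. En substituant t = 3: a(3) = -572.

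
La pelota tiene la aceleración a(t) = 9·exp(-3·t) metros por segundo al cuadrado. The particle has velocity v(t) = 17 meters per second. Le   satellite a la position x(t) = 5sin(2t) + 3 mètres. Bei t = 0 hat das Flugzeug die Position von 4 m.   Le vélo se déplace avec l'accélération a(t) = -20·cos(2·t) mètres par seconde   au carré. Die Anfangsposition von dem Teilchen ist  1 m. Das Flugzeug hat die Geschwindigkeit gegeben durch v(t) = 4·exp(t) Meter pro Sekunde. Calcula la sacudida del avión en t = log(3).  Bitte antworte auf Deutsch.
Wir müssen unsere Gleichung für die Geschwindigkeit v(t) = 4·exp(t) 2-mal ableiten. Die Ableitung von der Geschwindigkeit ergibt die Beschleunigung: a(t) = 4·exp(t). Durch Ableiten von der Beschleunigung erhalten wir den Ruck: j(t) = 4·exp(t). Mit j(t) = 4·exp(t) und Einsetzen von t = log(3), finden wir j = 12.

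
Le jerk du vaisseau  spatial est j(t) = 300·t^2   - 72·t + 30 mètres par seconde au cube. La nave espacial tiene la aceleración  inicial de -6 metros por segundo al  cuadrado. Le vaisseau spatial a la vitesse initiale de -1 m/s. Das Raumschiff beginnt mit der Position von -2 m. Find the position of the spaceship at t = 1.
We must find the integral of our jerk equation j(t) = 300·t^2 - 72·t + 30 3 times. Integrating jerk and using the initial condition a(0) = -6, we get a(t) = 100·t^3 - 36·t^2 + 30·t - 6. Integrating acceleration and using the initial condition v(0) = -1, we get v(t) = 25·t^4 - 12·t^3 + 15·t^2 - 6·t - 1. Taking ∫v(t)dt and applying x(0) = -2, we find x(t) = 5·t^5 - 3·t^4 + 5·t^3 - 3·t^2 - t - 2. We have position x(t) = 5·t^5 - 3·t^4 + 5·t^3 - 3·t^2 - t - 2. Substituting t = 1: x(1) = 1.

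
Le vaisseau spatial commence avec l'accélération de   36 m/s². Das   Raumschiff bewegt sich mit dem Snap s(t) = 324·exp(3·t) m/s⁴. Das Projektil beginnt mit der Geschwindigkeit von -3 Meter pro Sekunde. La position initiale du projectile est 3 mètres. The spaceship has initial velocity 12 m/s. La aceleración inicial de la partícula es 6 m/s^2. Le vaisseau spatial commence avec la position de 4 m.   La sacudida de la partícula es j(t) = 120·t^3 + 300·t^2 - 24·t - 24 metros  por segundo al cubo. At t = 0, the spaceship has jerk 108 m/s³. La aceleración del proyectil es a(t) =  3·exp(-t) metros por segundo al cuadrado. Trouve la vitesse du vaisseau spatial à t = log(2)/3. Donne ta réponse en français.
Pour résoudre ceci, nous devons prendre 3 primitives de notre équation du snap s(t) = 324·exp(3·t). La primitive du snap est le jerk. En utilisant j(0) = 108, nous obtenons j(t) = 108·exp(3·t). La primitive du jerk est l'accélération. En utilisant a(0) = 36, nous obtenons a(t) = 36·exp(3·t). La primitive de l'accélération est la vitesse. En utilisant v(0) = 12, nous obtenons v(t) = 12·exp(3·t). De l'équation de la vitesse v(t) = 12·exp(3·t), nous substituons t = log(2)/3 pour obtenir v = 24.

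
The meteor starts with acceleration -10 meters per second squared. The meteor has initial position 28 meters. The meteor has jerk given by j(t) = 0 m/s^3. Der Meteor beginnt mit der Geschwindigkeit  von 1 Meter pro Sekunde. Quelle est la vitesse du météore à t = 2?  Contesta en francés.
En partant du jerk j(t) = 0, nous prenons 2 intégrales. En prenant ∫j(t)dt et en appliquant a(0) = -10, nous trouvons a(t) = -10. La primitive de l'accélération est la vitesse. En utilisant v(0) = 1, nous obtenons v(t) = 1 - 10·t. Nous avons la vitesse v(t) = 1 - 10·t. En substituant t = 2: v(2) = -19.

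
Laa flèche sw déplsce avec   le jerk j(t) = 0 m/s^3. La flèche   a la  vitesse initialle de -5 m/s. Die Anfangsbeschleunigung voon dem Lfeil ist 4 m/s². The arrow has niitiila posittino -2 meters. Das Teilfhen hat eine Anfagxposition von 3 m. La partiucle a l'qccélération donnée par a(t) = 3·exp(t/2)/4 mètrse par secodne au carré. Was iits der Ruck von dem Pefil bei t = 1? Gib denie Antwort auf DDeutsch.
Aus der Gleichung für den Ruck j(t) = 0, setzen wir t = 1 ein und erhalten j = 0.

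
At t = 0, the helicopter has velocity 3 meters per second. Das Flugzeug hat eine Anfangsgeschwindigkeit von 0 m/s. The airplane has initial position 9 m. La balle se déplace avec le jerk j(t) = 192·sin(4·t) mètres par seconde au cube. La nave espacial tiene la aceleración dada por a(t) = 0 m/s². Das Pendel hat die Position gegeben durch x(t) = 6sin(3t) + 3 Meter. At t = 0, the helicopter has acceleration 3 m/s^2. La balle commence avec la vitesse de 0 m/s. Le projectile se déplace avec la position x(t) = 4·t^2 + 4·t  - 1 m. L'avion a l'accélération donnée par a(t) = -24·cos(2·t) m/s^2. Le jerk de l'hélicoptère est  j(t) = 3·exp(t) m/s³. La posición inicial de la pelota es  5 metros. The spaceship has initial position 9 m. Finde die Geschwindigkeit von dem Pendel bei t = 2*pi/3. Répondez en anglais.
To solve this, we need to take 1 derivative of our position equation x(t) = 6·sin(3·t) + 3. Differentiating position, we get velocity: v(t) = 18·cos(3·t). From the given velocity equation v(t) = 18·cos(3·t), we substitute t = 2*pi/3 to get v = 18.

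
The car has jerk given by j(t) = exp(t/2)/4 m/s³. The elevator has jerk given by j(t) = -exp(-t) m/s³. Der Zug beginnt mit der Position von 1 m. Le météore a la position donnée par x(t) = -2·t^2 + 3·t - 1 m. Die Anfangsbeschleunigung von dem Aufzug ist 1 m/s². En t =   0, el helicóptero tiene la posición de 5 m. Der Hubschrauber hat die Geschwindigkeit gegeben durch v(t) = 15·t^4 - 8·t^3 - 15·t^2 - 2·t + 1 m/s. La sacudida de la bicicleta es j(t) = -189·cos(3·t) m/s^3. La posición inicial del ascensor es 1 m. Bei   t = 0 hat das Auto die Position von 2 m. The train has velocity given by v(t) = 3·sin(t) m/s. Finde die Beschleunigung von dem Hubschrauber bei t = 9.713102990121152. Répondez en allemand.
Ausgehend von der Geschwindigkeit v(t) = 15·t^4 - 8·t^3 - 15·t^2 - 2·t + 1, nehmen wir 1 Ableitung. Durch Ableiten von der Geschwindigkeit erhalten wir die Beschleunigung: a(t) = 60·t^3 - 24·t^2 - 30·t - 2. Mit a(t) = 60·t^3 - 24·t^2 - 30·t - 2 und Einsetzen von t = 9.713102990121152, finden wir a = 52424.9368017026.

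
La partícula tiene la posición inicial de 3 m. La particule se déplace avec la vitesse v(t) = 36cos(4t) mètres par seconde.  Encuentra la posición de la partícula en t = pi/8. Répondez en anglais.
To find the answer, we compute 1 integral of v(t) = 36·cos(4·t). The antiderivative of velocity is position. Using x(0) = 3, we get x(t) = 9·sin(4·t) + 3. We have position x(t) = 9·sin(4·t) + 3. Substituting t = pi/8: x(pi/8) = 12.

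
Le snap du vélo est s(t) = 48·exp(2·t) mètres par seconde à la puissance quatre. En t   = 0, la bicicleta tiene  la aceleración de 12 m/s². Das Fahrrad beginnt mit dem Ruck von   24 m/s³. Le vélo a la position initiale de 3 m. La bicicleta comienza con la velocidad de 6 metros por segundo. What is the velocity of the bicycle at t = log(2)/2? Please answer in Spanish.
Necesitamos integrar nuestra ecuación del snap s(t) = 48·exp(2·t) 3 veces. Tomando ∫s(t)dt y aplicando j(0) = 24, encontramos j(t) = 24·exp(2·t). Tomando ∫j(t)dt y aplicando a(0) = 12, encontramos a(t) = 12·exp(2·t). La integral de la aceleración, con v(0) = 6, da la velocidad: v(t) = 6·exp(2·t). Usando v(t) = 6·exp(2·t) y sustituyendo t = log(2)/2, encontramos v = 12.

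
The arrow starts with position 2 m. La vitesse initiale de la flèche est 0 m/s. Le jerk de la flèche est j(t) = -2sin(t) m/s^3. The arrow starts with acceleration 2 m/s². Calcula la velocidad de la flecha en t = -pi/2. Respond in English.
Starting from jerk j(t) = -2·sin(t), we take 2 integrals. The antiderivative of jerk is acceleration. Using a(0) = 2, we get a(t) = 2·cos(t). Integrating acceleration and using the initial condition v(0) = 0, we get v(t) = 2·sin(t). Using v(t) = 2·sin(t) and substituting t = -pi/2, we find v = -2.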